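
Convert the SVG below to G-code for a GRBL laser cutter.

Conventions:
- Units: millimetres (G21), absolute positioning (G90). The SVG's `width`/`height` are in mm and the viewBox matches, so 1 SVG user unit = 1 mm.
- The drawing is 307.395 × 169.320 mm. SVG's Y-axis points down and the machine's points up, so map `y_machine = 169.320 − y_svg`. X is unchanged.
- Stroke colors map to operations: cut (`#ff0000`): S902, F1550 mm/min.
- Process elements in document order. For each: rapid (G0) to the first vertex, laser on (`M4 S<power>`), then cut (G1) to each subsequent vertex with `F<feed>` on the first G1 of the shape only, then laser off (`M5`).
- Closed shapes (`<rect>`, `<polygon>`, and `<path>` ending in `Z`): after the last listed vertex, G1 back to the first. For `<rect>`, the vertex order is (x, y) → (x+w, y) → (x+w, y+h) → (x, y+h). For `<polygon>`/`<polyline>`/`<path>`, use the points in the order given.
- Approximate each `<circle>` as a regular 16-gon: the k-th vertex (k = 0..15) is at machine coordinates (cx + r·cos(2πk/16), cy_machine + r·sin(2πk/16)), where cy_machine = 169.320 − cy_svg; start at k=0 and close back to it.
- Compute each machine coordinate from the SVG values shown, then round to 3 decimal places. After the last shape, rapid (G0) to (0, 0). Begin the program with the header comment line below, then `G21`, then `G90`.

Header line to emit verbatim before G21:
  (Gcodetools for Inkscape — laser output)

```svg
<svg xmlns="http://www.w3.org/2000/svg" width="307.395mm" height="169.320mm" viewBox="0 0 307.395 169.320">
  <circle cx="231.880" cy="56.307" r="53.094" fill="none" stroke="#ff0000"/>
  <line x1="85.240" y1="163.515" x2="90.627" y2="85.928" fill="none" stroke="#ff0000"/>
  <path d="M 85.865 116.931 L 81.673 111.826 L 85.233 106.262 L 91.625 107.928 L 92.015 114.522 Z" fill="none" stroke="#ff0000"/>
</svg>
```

Since the viewBox matches the mm dimensions, user units are millimetres directly. The only transform is the Y-flip y_m = 169.320 − y_svg.

Shape 1 is a circle drawn with `<circle>`. Its stroke #ff0000 means cut at S902, F1550. After flipping Y the toolpath is (284.974,113.013) → (280.932,133.331) → (269.423,150.556) → (252.198,162.065) → (231.880,166.107) → (211.562,162.065) → (194.337,150.556) → (182.828,133.331) → (178.786,113.013) → (182.828,92.695) → (194.337,75.470) → (211.562,63.961) → (231.880,59.919) → (252.198,63.961) → (269.423,75.470) → (280.932,92.695) → (284.974,113.013), returning to the start.

Shape 2 is a line segment drawn with `<line>`. Its stroke #ff0000 means cut at S902, F1550. After flipping Y the toolpath is (85.240,5.805) → (90.627,83.392).

Shape 3 is a regular polygon drawn with `<path>`. Its stroke #ff0000 means cut at S902, F1550. After flipping Y the toolpath is (85.865,52.389) → (81.673,57.494) → (85.233,63.058) → (91.625,61.392) → (92.015,54.798) → (85.865,52.389), returning to the start.

(Gcodetools for Inkscape — laser output)
G21
G90
G0 X284.974 Y113.013
M4 S902
G1 X280.932 Y133.331 F1550
G1 X269.423 Y150.556
G1 X252.198 Y162.065
G1 X231.880 Y166.107
G1 X211.562 Y162.065
G1 X194.337 Y150.556
G1 X182.828 Y133.331
G1 X178.786 Y113.013
G1 X182.828 Y92.695
G1 X194.337 Y75.470
G1 X211.562 Y63.961
G1 X231.880 Y59.919
G1 X252.198 Y63.961
G1 X269.423 Y75.470
G1 X280.932 Y92.695
G1 X284.974 Y113.013
M5
G0 X85.240 Y5.805
M4 S902
G1 X90.627 Y83.392 F1550
M5
G0 X85.865 Y52.389
M4 S902
G1 X81.673 Y57.494 F1550
G1 X85.233 Y63.058
G1 X91.625 Y61.392
G1 X92.015 Y54.798
G1 X85.865 Y52.389
M5
G0 X0.000 Y0.000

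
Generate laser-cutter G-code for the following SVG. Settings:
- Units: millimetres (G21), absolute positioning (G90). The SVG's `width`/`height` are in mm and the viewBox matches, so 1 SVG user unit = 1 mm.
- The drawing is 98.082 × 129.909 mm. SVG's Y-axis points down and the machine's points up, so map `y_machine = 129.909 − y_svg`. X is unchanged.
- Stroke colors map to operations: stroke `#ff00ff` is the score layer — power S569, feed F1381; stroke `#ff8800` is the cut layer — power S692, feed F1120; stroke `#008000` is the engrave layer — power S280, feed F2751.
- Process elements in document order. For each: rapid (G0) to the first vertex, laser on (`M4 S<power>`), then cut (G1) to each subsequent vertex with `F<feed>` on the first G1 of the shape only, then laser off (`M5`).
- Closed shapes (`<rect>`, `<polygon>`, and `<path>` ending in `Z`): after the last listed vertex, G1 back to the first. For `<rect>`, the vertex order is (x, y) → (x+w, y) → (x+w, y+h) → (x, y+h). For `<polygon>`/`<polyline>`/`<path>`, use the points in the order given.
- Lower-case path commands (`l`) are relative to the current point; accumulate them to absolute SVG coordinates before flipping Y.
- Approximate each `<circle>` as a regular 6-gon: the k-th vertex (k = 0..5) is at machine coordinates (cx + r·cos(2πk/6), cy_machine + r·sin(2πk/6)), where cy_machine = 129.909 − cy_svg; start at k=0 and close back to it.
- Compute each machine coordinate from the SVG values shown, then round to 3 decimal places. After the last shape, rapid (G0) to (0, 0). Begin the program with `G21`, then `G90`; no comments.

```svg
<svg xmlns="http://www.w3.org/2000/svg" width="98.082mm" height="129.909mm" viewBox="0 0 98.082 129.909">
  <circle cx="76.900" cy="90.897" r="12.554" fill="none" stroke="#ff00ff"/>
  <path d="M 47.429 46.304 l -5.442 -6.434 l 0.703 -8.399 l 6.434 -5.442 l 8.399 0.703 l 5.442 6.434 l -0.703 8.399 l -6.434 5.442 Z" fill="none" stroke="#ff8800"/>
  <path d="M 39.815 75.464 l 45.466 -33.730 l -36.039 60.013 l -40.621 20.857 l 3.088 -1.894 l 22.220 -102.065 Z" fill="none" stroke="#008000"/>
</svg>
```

1 u = 1 mm; y_m = 129.909 − y.

[1] `<circle>` circle, #ff00ff→score S569 F1381: (89.454,39.012) → (83.177,49.884) → (70.623,49.884) → (64.346,39.012) → (70.623,28.140) → (83.177,28.140) → (89.454,39.012) (closed)

[2] `<path>` regular polygon, #ff8800→cut S692 F1120: (47.429,83.605) → (41.987,90.039) → (42.690,98.438) → (49.124,103.880) → (57.523,103.177) → (62.965,96.743) → (62.262,88.344) → (55.828,82.902) → (47.429,83.605) (closed)

[3] `<path>` closed polygon, #008000→engrave S280 F2751: (39.815,54.445) → (85.281,88.175) → (49.242,28.162) → (8.621,7.305) → (11.709,9.199) → (33.929,111.264) → (39.815,54.445) (closed)

G21
G90
G0 X89.454 Y39.012
M4 S569
G1 X83.177 Y49.884 F1381
G1 X70.623 Y49.884
G1 X64.346 Y39.012
G1 X70.623 Y28.140
G1 X83.177 Y28.140
G1 X89.454 Y39.012
M5
G0 X47.429 Y83.605
M4 S692
G1 X41.987 Y90.039 F1120
G1 X42.690 Y98.438
G1 X49.124 Y103.880
G1 X57.523 Y103.177
G1 X62.965 Y96.743
G1 X62.262 Y88.344
G1 X55.828 Y82.902
G1 X47.429 Y83.605
M5
G0 X39.815 Y54.445
M4 S280
G1 X85.281 Y88.175 F2751
G1 X49.242 Y28.162
G1 X8.621 Y7.305
G1 X11.709 Y9.199
G1 X33.929 Y111.264
G1 X39.815 Y54.445
M5
G0 X0.000 Y0.000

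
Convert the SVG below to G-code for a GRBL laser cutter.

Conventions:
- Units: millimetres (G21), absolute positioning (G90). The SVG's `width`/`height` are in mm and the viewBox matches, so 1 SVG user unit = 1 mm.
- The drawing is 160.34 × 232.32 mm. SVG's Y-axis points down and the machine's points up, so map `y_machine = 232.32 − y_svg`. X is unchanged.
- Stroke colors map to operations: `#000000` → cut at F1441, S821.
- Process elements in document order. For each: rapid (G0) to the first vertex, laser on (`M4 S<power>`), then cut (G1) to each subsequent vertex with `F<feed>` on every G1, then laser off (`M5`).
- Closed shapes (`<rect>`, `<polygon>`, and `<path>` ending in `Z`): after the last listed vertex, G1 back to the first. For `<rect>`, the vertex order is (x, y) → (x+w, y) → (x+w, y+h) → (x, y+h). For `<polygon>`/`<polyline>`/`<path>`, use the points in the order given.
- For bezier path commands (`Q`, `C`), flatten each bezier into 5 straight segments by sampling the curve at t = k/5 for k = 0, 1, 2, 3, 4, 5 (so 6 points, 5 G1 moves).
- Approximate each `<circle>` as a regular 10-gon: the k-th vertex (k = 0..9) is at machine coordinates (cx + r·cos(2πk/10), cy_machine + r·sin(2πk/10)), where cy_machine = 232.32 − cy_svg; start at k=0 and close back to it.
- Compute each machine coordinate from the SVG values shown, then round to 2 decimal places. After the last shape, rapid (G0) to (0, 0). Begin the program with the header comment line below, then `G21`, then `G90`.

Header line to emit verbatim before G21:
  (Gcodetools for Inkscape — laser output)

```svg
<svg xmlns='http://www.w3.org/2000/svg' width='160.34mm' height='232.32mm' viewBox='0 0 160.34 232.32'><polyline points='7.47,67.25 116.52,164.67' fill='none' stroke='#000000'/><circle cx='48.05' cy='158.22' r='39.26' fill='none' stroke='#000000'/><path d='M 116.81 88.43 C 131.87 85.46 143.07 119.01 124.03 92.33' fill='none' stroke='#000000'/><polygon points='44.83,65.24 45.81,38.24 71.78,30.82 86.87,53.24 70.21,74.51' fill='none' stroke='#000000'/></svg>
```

(Gcodetools for Inkscape — laser output)
G21
G90
G0 X7.47 Y165.07
M4 S821
G1 X116.52 Y67.65 F1441
M5
G0 X87.31 Y74.10
M4 S821
G1 X79.81 Y97.18 F1441
G1 X60.18 Y111.44 F1441
G1 X35.92 Y111.44 F1441
G1 X16.29 Y97.18 F1441
G1 X8.79 Y74.10 F1441
G1 X16.29 Y51.02 F1441
G1 X35.92 Y36.76 F1441
G1 X60.18 Y36.76 F1441
G1 X79.81 Y51.02 F1441
G1 X87.31 Y74.10 F1441
M5
G0 X116.81 Y143.89
M4 S821
G1 X125.17 Y142.06 F1441
G1 X131.34 Y136.12 F1441
G1 X134.05 Y130.69 F1441
G1 X132.04 Y130.44 F1441
G1 X124.03 Y139.99 F1441
M5
G0 X44.83 Y167.08
M4 S821
G1 X45.81 Y194.08 F1441
G1 X71.78 Y201.50 F1441
G1 X86.87 Y179.08 F1441
G1 X70.21 Y157.81 F1441
G1 X44.83 Y167.08 F1441
M5
G0 X0.00 Y0.00

Since the viewBox matches the mm dimensions, user units are millimetres directly. The only transform is the Y-flip y_m = 232.32 − y_svg.

Shape 1 is a line segment drawn with `<polyline>`. Its stroke #000000 means cut at S821, F1441. After flipping Y the toolpath is (7.47,165.07) → (116.52,67.65).

Shape 2 is a circle drawn with `<circle>`. Its stroke #000000 means cut at S821, F1441. After flipping Y the toolpath is (87.31,74.10) → (79.81,97.18) → (60.18,111.44) → (35.92,111.44) → (16.29,97.18) → (8.79,74.10) → (16.29,51.02) → (35.92,36.76) → (60.18,36.76) → (79.81,51.02) → (87.31,74.10), returning to the start.

Shape 3 is a cubic bezier drawn with `<path>`. Its stroke #000000 means cut at S821, F1441. After flipping Y the toolpath is (116.81,143.89) → (125.17,142.06) → (131.34,136.12) → (134.05,130.69) → (132.04,130.44) → (124.03,139.99).

Shape 4 is a regular polygon drawn with `<polygon>`. Its stroke #000000 means cut at S821, F1441. After flipping Y the toolpath is (44.83,167.08) → (45.81,194.08) → (71.78,201.50) → (86.87,179.08) → (70.21,157.81) → (44.83,167.08), returning to the start.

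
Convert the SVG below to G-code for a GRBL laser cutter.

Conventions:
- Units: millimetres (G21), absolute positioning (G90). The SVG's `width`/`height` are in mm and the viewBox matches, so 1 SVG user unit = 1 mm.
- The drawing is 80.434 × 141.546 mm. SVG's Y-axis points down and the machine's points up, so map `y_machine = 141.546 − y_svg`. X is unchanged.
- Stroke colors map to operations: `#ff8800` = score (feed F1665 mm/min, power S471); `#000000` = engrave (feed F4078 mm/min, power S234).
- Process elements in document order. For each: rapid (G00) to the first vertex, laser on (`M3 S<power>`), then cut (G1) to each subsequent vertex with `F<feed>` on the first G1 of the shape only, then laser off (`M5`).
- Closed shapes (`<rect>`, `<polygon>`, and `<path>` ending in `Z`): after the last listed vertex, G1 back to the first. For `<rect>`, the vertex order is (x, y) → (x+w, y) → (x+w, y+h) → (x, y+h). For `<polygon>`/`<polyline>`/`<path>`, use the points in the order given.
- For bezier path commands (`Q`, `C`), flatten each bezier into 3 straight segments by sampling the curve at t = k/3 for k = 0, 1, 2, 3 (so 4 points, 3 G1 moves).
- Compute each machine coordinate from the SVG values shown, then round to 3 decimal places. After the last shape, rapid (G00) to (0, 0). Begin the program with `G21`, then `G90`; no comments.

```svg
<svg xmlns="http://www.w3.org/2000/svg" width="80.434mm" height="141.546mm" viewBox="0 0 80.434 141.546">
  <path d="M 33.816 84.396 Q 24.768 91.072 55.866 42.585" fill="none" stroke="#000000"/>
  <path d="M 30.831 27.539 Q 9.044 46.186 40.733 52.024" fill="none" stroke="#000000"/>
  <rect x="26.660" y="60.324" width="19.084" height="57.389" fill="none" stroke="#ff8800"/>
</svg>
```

G21
G90
G00 X33.816 Y57.150
M3 S234
G1 X32.245 Y58.829 F4078
G1 X39.595 Y72.766
G1 X55.866 Y98.961
M5
G00 X30.831 Y114.007
M3 S234
G1 X22.248 Y102.999 F4078
G1 X25.549 Y94.837
G1 X40.733 Y89.522
M5
G00 X26.660 Y81.222
M3 S471
G1 X45.744 Y81.222 F1665
G1 X45.744 Y23.833
G1 X26.660 Y23.833
G1 X26.660 Y81.222
M5
G00 X0.000 Y0.000

1 u = 1 mm; y_m = 141.546 − y.

[1] `<path>` quadratic bezier, #000000→engrave S234 F4078: (33.816,57.150) → (32.245,58.829) → (39.595,72.766) → (55.866,98.961)

[2] `<path>` quadratic bezier, #000000→engrave S234 F4078: (30.831,114.007) → (22.248,102.999) → (25.549,94.837) → (40.733,89.522)

[3] `<rect>` rectangle, #ff8800→score S471 F1665: (26.660,81.222) → (45.744,81.222) → (45.744,23.833) → (26.660,23.833) → (26.660,81.222) (closed)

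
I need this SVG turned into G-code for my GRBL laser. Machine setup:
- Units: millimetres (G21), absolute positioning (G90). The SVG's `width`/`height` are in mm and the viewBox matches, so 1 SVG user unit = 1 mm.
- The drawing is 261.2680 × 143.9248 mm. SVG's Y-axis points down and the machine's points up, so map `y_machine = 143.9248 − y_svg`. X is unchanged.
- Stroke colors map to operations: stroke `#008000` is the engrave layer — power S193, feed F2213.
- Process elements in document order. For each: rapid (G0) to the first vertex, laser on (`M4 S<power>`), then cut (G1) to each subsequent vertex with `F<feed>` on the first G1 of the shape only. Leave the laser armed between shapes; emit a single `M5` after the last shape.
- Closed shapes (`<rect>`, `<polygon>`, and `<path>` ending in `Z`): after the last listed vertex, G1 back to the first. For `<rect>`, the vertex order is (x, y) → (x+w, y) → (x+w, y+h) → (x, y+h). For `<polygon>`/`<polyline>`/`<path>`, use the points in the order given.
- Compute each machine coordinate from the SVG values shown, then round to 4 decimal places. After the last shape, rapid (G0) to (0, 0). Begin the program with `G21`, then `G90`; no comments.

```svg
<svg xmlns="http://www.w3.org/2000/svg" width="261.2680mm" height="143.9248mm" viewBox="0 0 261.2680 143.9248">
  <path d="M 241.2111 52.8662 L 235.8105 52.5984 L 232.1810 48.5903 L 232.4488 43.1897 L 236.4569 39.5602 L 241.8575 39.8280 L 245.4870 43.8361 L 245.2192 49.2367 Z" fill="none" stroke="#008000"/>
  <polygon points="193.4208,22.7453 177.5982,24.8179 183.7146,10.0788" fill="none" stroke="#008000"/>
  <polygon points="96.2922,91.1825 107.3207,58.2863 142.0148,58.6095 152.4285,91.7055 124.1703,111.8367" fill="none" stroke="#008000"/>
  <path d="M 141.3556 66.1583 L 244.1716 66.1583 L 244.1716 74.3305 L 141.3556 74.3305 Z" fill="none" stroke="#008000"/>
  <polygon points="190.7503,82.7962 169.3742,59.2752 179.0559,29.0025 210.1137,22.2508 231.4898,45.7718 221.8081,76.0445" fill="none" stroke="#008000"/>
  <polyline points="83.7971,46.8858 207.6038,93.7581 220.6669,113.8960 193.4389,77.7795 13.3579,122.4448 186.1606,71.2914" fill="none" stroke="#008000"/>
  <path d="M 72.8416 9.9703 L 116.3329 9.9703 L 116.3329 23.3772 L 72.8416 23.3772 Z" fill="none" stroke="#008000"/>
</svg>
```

1 u = 1 mm; y_m = 143.9248 − y.

[1] `<path>` regular polygon, #008000→engrave S193 F2213: (241.2111,91.0586) → (235.8105,91.3264) → (232.1810,95.3345) → (232.4488,100.7351) → (236.4569,104.3646) → (241.8575,104.0968) → (245.4870,100.0887) → (245.2192,94.6881) → (241.2111,91.0586) (closed)

[2] `<polygon>` regular polygon, #008000→engrave S193 F2213: (193.4208,121.1795) → (177.5982,119.1069) → (183.7146,133.8460) → (193.4208,121.1795) (closed)

[3] `<polygon>` regular polygon, #008000→engrave S193 F2213: (96.2922,52.7423) → (107.3207,85.6385) → (142.0148,85.3153) → (152.4285,52.2193) → (124.1703,32.0881) → (96.2922,52.7423) (closed)

[4] `<path>` rectangle, #008000→engrave S193 F2213: (141.3556,77.7665) → (244.1716,77.7665) → (244.1716,69.5943) → (141.3556,69.5943) → (141.3556,77.7665) (closed)

[5] `<polygon>` regular polygon, #008000→engrave S193 F2213: (190.7503,61.1286) → (169.3742,84.6496) → (179.0559,114.9223) → (210.1137,121.6740) → (231.4898,98.1530) → (221.8081,67.8803) → (190.7503,61.1286) (closed)

[6] `<polyline>` open polyline, #008000→engrave S193 F2213: (83.7971,97.0390) → (207.6038,50.1667) → (220.6669,30.0288) → (193.4389,66.1453) → (13.3579,21.4800) → (186.1606,72.6334)

[7] `<path>` rectangle, #008000→engrave S193 F2213: (72.8416,133.9545) → (116.3329,133.9545) → (116.3329,120.5476) → (72.8416,120.5476) → (72.8416,133.9545) (closed)

G21
G90
G0 X241.2111 Y91.0586
M4 S193
G1 X235.8105 Y91.3264 F2213
G1 X232.1810 Y95.3345
G1 X232.4488 Y100.7351
G1 X236.4569 Y104.3646
G1 X241.8575 Y104.0968
G1 X245.4870 Y100.0887
G1 X245.2192 Y94.6881
G1 X241.2111 Y91.0586
G0 X193.4208 Y121.1795
M4 S193
G1 X177.5982 Y119.1069 F2213
G1 X183.7146 Y133.8460
G1 X193.4208 Y121.1795
G0 X96.2922 Y52.7423
M4 S193
G1 X107.3207 Y85.6385 F2213
G1 X142.0148 Y85.3153
G1 X152.4285 Y52.2193
G1 X124.1703 Y32.0881
G1 X96.2922 Y52.7423
G0 X141.3556 Y77.7665
M4 S193
G1 X244.1716 Y77.7665 F2213
G1 X244.1716 Y69.5943
G1 X141.3556 Y69.5943
G1 X141.3556 Y77.7665
G0 X190.7503 Y61.1286
M4 S193
G1 X169.3742 Y84.6496 F2213
G1 X179.0559 Y114.9223
G1 X210.1137 Y121.6740
G1 X231.4898 Y98.1530
G1 X221.8081 Y67.8803
G1 X190.7503 Y61.1286
G0 X83.7971 Y97.0390
M4 S193
G1 X207.6038 Y50.1667 F2213
G1 X220.6669 Y30.0288
G1 X193.4389 Y66.1453
G1 X13.3579 Y21.4800
G1 X186.1606 Y72.6334
G0 X72.8416 Y133.9545
M4 S193
G1 X116.3329 Y133.9545 F2213
G1 X116.3329 Y120.5476
G1 X72.8416 Y120.5476
G1 X72.8416 Y133.9545
M5
G0 X0.0000 Y0.0000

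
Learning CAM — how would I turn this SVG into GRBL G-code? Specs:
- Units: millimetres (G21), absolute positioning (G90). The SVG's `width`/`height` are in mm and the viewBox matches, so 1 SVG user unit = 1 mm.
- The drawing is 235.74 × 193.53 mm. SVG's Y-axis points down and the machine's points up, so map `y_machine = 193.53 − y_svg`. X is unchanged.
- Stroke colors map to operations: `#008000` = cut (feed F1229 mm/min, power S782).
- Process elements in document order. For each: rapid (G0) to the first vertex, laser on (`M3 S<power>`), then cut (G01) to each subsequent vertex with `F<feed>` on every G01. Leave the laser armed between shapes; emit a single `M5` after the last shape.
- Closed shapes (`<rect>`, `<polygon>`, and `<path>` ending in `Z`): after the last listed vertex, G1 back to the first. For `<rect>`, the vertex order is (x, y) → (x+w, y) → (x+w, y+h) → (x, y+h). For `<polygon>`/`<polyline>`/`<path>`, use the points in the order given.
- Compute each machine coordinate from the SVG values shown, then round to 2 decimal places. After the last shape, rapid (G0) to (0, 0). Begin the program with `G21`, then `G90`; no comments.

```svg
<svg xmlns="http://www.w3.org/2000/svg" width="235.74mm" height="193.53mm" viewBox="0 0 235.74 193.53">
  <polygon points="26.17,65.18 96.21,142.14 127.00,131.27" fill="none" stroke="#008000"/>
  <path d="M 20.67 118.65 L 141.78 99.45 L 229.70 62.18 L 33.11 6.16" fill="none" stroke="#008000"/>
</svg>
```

Since the viewBox matches the mm dimensions, user units are millimetres directly. The only transform is the Y-flip y_m = 193.53 − y_svg.

Shape 1 is a closed polygon drawn with `<polygon>`. Its stroke #008000 means cut at S782, F1229. After flipping Y the toolpath is (26.17,128.35) → (96.21,51.39) → (127.00,62.26) → (26.17,128.35), returning to the start.

Shape 2 is a open polyline drawn with `<path>`. Its stroke #008000 means cut at S782, F1229. After flipping Y the toolpath is (20.67,74.88) → (141.78,94.08) → (229.70,131.35) → (33.11,187.37).

G21
G90
G0 X26.17 Y128.35
M3 S782
G01 X96.21 Y51.39 F1229
G01 X127.00 Y62.26 F1229
G01 X26.17 Y128.35 F1229
G0 X20.67 Y74.88
M3 S782
G01 X141.78 Y94.08 F1229
G01 X229.70 Y131.35 F1229
G01 X33.11 Y187.37 F1229
M5
G0 X0.00 Y0.00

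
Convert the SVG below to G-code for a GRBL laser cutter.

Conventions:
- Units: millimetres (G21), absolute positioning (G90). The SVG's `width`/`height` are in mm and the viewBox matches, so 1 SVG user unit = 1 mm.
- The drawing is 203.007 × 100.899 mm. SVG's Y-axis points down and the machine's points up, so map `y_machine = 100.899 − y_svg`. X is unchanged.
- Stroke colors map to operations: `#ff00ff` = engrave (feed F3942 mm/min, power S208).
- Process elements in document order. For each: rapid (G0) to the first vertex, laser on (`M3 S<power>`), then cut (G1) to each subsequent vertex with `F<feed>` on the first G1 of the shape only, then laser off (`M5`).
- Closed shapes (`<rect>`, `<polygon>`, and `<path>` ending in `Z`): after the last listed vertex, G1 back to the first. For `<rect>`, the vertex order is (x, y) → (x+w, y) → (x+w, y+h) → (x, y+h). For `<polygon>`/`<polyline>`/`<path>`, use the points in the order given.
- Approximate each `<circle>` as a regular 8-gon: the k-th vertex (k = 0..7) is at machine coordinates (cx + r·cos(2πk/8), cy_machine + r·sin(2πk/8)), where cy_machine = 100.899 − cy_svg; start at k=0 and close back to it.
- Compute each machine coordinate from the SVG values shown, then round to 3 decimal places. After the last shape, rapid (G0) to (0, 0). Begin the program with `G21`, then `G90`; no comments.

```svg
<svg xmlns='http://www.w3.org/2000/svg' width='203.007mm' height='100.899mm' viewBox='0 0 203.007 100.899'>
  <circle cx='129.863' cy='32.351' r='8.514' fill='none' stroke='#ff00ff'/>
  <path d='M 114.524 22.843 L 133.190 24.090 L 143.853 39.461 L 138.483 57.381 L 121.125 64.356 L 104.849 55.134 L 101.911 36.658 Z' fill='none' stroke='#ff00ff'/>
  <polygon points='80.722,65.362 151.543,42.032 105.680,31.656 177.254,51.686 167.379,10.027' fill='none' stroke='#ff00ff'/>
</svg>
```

G21
G90
G0 X138.377 Y68.548
M3 S208
G1 X135.883 Y74.568 F3942
G1 X129.863 Y77.062
G1 X123.843 Y74.568
G1 X121.349 Y68.548
G1 X123.843 Y62.528
G1 X129.863 Y60.034
G1 X135.883 Y62.528
G1 X138.377 Y68.548
M5
G0 X114.524 Y78.056
M3 S208
G1 X133.190 Y76.809 F3942
G1 X143.853 Y61.438
G1 X138.483 Y43.518
G1 X121.125 Y36.543
G1 X104.849 Y45.765
G1 X101.911 Y64.241
G1 X114.524 Y78.056
M5
G0 X80.722 Y35.537
M3 S208
G1 X151.543 Y58.867 F3942
G1 X105.680 Y69.243
G1 X177.254 Y49.213
G1 X167.379 Y90.872
G1 X80.722 Y35.537
M5
G0 X0.000 Y0.000

1 u = 1 mm; y_m = 100.899 − y.

[1] `<circle>` circle, #ff00ff→engrave S208 F3942: (138.377,68.548) → (135.883,74.568) → (129.863,77.062) → (123.843,74.568) → (121.349,68.548) → (123.843,62.528) → (129.863,60.034) → (135.883,62.528) → (138.377,68.548) (closed)

[2] `<path>` regular polygon, #ff00ff→engrave S208 F3942: (114.524,78.056) → (133.190,76.809) → (143.853,61.438) → (138.483,43.518) → (121.125,36.543) → (104.849,45.765) → (101.911,64.241) → (114.524,78.056) (closed)

[3] `<polygon>` closed polygon, #ff00ff→engrave S208 F3942: (80.722,35.537) → (151.543,58.867) → (105.680,69.243) → (177.254,49.213) → (167.379,90.872) → (80.722,35.537) (closed)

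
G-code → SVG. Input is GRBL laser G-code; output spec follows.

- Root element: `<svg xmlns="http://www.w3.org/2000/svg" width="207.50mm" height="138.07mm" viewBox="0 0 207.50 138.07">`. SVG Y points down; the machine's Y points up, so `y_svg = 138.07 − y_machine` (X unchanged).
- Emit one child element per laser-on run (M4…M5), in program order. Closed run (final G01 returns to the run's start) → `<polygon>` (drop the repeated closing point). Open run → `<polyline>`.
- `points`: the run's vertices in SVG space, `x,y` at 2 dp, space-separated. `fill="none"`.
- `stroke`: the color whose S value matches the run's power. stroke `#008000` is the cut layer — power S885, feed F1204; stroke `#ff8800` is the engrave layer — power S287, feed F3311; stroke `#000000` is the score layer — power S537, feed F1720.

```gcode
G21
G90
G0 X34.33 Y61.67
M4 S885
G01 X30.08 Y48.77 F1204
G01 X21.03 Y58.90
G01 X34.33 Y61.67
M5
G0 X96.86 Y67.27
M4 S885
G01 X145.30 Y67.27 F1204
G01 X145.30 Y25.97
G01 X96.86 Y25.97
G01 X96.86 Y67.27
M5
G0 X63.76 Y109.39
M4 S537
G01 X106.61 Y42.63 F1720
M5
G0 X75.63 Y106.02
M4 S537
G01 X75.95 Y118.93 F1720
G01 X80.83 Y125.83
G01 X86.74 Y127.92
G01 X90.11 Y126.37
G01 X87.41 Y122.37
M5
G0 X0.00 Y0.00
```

<svg xmlns="http://www.w3.org/2000/svg" width="207.50mm" height="138.07mm" viewBox="0 0 207.50 138.07">
  <polygon points="34.33,76.40 30.08,89.30 21.03,79.17" fill="none" stroke="#008000"/>
  <polygon points="96.86,70.80 145.30,70.80 145.30,112.10 96.86,112.10" fill="none" stroke="#008000"/>
  <polyline points="63.76,28.68 106.61,95.44" fill="none" stroke="#000000"/>
  <polyline points="75.63,32.05 75.95,19.14 80.83,12.24 86.74,10.15 90.11,11.70 87.41,15.70" fill="none" stroke="#000000"/>
</svg>

Each laser-on run becomes one SVG element. Flip Y back into SVG space with y_svg = 138.07 − y_machine.

Run 1: power S885 maps to stroke `#008000` (cut). The run returns to its start, so emit a `<polygon>` with points (Y-flipped): 34.33,76.40 30.08,89.30 21.03,79.17.

Run 2: S885 ⇒ cut layer `#008000`. The run returns to its start, so emit a `<polygon>` with points (Y-flipped): 96.86,70.80 145.30,70.80 145.30,112.10 96.86,112.10.

Run 3: power S537 maps to stroke `#000000` (score). The run is open, so emit a `<polyline>` with points (Y-flipped): 63.76,28.68 106.61,95.44.

Run 4: the run's S537 means `#000000` (score). The run is open, so emit a `<polyline>` with points (Y-flipped): 75.63,32.05 75.95,19.14 80.83,12.24 86.74,10.15 90.11,11.70 87.41,15.70.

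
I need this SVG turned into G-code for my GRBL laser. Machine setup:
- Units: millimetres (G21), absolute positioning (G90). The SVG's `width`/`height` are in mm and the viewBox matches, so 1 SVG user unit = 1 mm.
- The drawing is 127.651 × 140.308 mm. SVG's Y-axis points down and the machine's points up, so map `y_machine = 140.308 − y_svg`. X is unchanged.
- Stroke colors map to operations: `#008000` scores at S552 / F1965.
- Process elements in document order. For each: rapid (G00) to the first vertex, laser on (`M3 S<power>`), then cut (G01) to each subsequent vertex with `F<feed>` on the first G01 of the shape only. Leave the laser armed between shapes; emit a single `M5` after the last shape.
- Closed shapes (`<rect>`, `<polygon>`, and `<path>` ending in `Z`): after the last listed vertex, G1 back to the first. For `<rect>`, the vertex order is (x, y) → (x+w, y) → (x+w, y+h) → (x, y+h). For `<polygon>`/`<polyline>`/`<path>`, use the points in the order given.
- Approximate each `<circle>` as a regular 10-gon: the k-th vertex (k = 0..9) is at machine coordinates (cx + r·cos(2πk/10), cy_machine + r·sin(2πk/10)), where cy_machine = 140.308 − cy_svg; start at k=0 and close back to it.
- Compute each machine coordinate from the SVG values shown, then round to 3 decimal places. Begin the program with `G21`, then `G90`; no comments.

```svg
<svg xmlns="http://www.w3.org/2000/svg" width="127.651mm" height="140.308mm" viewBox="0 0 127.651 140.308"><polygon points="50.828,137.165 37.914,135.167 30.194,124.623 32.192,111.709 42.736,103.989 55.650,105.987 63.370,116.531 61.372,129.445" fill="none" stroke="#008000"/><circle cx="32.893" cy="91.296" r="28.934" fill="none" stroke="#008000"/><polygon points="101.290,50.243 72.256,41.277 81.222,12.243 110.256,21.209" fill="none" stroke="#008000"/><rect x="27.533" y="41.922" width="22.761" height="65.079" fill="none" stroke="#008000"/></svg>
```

G21
G90
G00 X50.828 Y3.143
M3 S552
G01 X37.914 Y5.141 F1965
G01 X30.194 Y15.685
G01 X32.192 Y28.599
G01 X42.736 Y36.319
G01 X55.650 Y34.321
G01 X63.370 Y23.777
G01 X61.372 Y10.863
G01 X50.828 Y3.143
G00 X61.827 Y49.012
M3 S552
G01 X56.301 Y66.019 F1965
G01 X41.834 Y76.530
G01 X23.952 Y76.530
G01 X9.485 Y66.019
G01 X3.959 Y49.012
G01 X9.485 Y32.005
G01 X23.952 Y21.494
G01 X41.834 Y21.494
G01 X56.301 Y32.005
G01 X61.827 Y49.012
G00 X101.290 Y90.065
M3 S552
G01 X72.256 Y99.031 F1965
G01 X81.222 Y128.065
G01 X110.256 Y119.099
G01 X101.290 Y90.065
G00 X27.533 Y98.386
M3 S552
G01 X50.294 Y98.386 F1965
G01 X50.294 Y33.307
G01 X27.533 Y33.307
G01 X27.533 Y98.386
M5

viewBox `0 0 127.651 140.308` with mm width/height → 1 unit = 1 mm. Flip: y_m = 140.308 − y_svg.

**Shape 1** — `<polygon>` regular polygon, stroke `#008000` → score (S552, F1965). Machine vertices: (50.828,3.143) → (37.914,5.141) → (30.194,15.685) → (32.192,28.599) → (42.736,36.319) → (55.650,34.321) → (63.370,23.777) → (61.372,10.863) → (50.828,3.143). Closed: final G1 returns to the first vertex.

**Shape 2** — `<circle>` circle, stroke `#008000` → score (S552, F1965). Machine vertices: (61.827,49.012) → (56.301,66.019) → (41.834,76.530) → (23.952,76.530) → (9.485,66.019) → (3.959,49.012) → (9.485,32.005) → (23.952,21.494) → (41.834,21.494) → (56.301,32.005) → (61.827,49.012). Closed: final G1 returns to the first vertex.

**Shape 3** — `<polygon>` regular polygon, stroke `#008000` → score (S552, F1965). Machine vertices: (101.290,90.065) → (72.256,99.031) → (81.222,128.065) → (110.256,119.099) → (101.290,90.065). Closed: final G1 returns to the first vertex.

**Shape 4** — `<rect>` rectangle, stroke `#008000` → score (S552, F1965). Machine vertices: (27.533,98.386) → (50.294,98.386) → (50.294,33.307) → (27.533,33.307) → (27.533,98.386). Closed: final G1 returns to the first vertex.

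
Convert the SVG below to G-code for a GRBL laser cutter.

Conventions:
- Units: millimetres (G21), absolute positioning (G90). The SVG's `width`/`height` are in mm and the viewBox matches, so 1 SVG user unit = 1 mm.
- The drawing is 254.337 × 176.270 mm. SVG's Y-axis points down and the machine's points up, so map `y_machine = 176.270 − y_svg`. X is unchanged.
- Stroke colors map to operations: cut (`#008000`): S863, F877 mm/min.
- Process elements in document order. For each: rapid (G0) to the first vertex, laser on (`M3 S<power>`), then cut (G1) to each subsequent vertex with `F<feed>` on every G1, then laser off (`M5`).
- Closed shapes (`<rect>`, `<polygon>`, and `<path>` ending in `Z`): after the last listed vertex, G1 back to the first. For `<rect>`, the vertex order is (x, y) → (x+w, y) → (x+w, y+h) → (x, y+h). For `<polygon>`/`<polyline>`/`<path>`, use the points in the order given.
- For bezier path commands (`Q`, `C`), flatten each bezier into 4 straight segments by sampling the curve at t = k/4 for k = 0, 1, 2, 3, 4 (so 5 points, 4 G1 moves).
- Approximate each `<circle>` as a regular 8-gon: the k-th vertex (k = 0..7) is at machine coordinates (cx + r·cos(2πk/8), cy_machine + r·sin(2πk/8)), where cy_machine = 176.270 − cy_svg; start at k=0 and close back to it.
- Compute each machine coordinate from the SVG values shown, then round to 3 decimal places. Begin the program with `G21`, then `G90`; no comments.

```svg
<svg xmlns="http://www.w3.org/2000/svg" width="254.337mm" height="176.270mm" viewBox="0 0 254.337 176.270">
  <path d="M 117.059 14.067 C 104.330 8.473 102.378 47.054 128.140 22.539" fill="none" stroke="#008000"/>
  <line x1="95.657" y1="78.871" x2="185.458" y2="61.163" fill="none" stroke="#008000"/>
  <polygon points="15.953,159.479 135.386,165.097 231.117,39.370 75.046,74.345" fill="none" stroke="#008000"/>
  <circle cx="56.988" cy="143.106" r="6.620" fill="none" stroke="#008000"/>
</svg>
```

G21
G90
G0 X117.059 Y162.203
M3 S863
G1 X109.798 Y159.792 F877
G1 X108.165 Y150.872 F877
G1 X113.750 Y145.499 F877
G1 X128.140 Y153.731 F877
M5
G0 X95.657 Y97.399
M3 S863
G1 X185.458 Y115.107 F877
M5
G0 X15.953 Y16.791
M3 S863
G1 X135.386 Y11.173 F877
G1 X231.117 Y136.900 F877
G1 X75.046 Y101.925 F877
G1 X15.953 Y16.791 F877
M5
G0 X63.608 Y33.164
M3 S863
G1 X61.669 Y37.845 F877
G1 X56.988 Y39.784 F877
G1 X52.307 Y37.845 F877
G1 X50.368 Y33.164 F877
G1 X52.307 Y28.483 F877
G1 X56.988 Y26.544 F877
G1 X61.669 Y28.483 F877
G1 X63.608 Y33.164 F877
M5

Since the viewBox matches the mm dimensions, user units are millimetres directly. The only transform is the Y-flip y_m = 176.270 − y_svg.

Shape 1 is a cubic bezier drawn with `<path>`. Its stroke #008000 means cut at S863, F877. After flipping Y the toolpath is (117.059,162.203) → (109.798,159.792) → (108.165,150.872) → (113.750,145.499) → (128.140,153.731).

Shape 2 is a line segment drawn with `<line>`. Its stroke #008000 means cut at S863, F877. After flipping Y the toolpath is (95.657,97.399) → (185.458,115.107).

Shape 3 is a closed polygon drawn with `<polygon>`. Its stroke #008000 means cut at S863, F877. After flipping Y the toolpath is (15.953,16.791) → (135.386,11.173) → (231.117,136.900) → (75.046,101.925) → (15.953,16.791), returning to the start.

Shape 4 is a circle drawn with `<circle>`. Its stroke #008000 means cut at S863, F877. After flipping Y the toolpath is (63.608,33.164) → (61.669,37.845) → (56.988,39.784) → (52.307,37.845) → (50.368,33.164) → (52.307,28.483) → (56.988,26.544) → (61.669,28.483) → (63.608,33.164), returning to the start.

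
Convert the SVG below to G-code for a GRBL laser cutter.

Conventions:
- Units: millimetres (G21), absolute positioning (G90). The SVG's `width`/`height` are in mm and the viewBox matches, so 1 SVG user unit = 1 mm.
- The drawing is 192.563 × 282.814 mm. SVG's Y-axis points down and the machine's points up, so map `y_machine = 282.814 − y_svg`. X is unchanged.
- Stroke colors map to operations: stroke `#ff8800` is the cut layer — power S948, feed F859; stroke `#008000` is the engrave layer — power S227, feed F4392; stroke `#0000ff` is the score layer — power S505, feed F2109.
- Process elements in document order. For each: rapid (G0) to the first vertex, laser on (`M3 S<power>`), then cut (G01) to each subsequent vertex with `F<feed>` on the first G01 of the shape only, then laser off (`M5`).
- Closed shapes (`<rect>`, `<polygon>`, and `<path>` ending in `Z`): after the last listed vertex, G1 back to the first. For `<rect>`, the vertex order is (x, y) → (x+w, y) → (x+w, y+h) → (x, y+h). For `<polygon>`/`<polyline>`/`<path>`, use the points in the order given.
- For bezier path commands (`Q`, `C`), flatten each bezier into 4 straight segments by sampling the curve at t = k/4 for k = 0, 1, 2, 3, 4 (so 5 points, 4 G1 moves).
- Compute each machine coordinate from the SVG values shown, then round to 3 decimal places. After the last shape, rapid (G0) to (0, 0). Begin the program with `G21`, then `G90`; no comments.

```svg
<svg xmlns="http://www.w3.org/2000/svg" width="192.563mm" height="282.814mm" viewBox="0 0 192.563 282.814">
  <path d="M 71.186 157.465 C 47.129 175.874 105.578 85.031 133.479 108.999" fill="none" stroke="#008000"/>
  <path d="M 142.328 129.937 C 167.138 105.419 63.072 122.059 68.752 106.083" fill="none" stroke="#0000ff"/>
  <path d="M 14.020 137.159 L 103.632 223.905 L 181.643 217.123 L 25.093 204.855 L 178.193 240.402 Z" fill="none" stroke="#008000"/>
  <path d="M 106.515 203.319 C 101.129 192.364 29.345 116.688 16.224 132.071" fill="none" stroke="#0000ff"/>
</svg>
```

G21
G90
G0 X71.186 Y125.349
M3 S227
G01 X66.847 Y128.526 F4392
G01 X82.848 Y151.667
G01 X108.592 Y173.765
G01 X133.479 Y173.815
M5
G0 X142.328 Y152.877
M3 S505
G01 X140.500 Y164.701 F2109
G01 X112.714 Y168.007
G01 X81.341 Y169.712
G01 X68.752 Y176.731
M5
G0 X14.020 Y145.655
M3 S227
G01 X103.632 Y58.909 F4392
G01 X181.643 Y65.691
G01 X25.093 Y77.959
G01 X178.193 Y42.412
G01 X14.020 Y145.655
M5
G0 X106.515 Y79.495
M3 S505
G01 X91.980 Y97.412 F2109
G01 X64.270 Y124.996
G01 X35.110 Y147.641
G01 X16.224 Y150.743
M5
G0 X0.000 Y0.000

Since the viewBox matches the mm dimensions, user units are millimetres directly. The only transform is the Y-flip y_m = 282.814 − y_svg.

Shape 1 is a cubic bezier drawn with `<path>`. Its stroke #008000 means engrave at S227, F4392. After flipping Y the toolpath is (71.186,125.349) → (66.847,128.526) → (82.848,151.667) → (108.592,173.765) → (133.479,173.815).

Shape 2 is a cubic bezier drawn with `<path>`. Its stroke #0000ff means score at S505, F2109. After flipping Y the toolpath is (142.328,152.877) → (140.500,164.701) → (112.714,168.007) → (81.341,169.712) → (68.752,176.731).

Shape 3 is a closed polygon drawn with `<path>`. Its stroke #008000 means engrave at S227, F4392. After flipping Y the toolpath is (14.020,145.655) → (103.632,58.909) → (181.643,65.691) → (25.093,77.959) → (178.193,42.412) → (14.020,145.655), returning to the start.

Shape 4 is a cubic bezier drawn with `<path>`. Its stroke #0000ff means score at S505, F2109. After flipping Y the toolpath is (106.515,79.495) → (91.980,97.412) → (64.270,124.996) → (35.110,147.641) → (16.224,150.743).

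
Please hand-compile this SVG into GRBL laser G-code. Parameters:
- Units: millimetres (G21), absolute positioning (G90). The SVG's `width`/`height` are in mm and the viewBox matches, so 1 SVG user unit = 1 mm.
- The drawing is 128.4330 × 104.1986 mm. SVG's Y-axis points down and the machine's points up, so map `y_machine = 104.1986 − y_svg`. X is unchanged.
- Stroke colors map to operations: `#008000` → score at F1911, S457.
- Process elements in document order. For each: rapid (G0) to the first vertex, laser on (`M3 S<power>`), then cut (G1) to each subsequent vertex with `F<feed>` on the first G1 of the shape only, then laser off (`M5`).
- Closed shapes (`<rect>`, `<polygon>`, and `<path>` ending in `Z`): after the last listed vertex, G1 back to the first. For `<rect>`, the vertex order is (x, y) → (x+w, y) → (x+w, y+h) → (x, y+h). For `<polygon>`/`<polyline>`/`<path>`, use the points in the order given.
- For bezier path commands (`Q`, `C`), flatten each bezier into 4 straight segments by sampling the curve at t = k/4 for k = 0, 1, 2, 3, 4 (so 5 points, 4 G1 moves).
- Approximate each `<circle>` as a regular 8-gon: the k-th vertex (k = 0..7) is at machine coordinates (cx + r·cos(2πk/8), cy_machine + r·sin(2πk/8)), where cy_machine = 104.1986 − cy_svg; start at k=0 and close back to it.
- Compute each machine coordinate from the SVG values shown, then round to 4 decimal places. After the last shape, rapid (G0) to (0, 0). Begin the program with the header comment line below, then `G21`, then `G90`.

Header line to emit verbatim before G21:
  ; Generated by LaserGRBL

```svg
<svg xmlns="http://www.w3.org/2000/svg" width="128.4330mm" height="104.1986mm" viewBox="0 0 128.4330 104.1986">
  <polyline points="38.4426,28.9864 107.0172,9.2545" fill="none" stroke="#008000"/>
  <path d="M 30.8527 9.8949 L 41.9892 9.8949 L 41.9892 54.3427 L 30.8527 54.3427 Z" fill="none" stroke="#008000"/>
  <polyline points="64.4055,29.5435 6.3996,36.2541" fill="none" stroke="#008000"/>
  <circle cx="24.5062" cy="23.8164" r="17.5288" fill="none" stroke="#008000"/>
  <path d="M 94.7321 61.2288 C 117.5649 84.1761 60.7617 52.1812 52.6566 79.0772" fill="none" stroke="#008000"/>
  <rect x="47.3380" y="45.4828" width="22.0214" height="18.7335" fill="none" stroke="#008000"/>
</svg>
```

; Generated by LaserGRBL
G21
G90
G0 X38.4426 Y75.2122
M3 S457
G1 X107.0172 Y94.9441 F1911
M5
G0 X30.8527 Y94.3037
M3 S457
G1 X41.9892 Y94.3037 F1911
G1 X41.9892 Y49.8559
G1 X30.8527 Y49.8559
G1 X30.8527 Y94.3037
M5
G0 X64.4055 Y74.6551
M3 S457
G1 X6.3996 Y67.9445 F1911
M5
G0 X42.0350 Y80.3822
M3 S457
G1 X36.9009 Y92.7769 F1911
G1 X24.5062 Y97.9110
G1 X12.1115 Y92.7769
G1 X6.9774 Y80.3822
G1 X12.1115 Y67.9875
G1 X24.5062 Y62.8534
G1 X36.9009 Y67.9875
G1 X42.0350 Y80.3822
M5
G0 X94.7321 Y42.9698
M3 S457
G1 X98.9302 Y34.2823 F1911
G1 X85.2961 Y35.5264
G1 X65.8611 Y36.0300
G1 X52.6566 Y25.1214
M5
G0 X47.3380 Y58.7158
M3 S457
G1 X69.3594 Y58.7158 F1911
G1 X69.3594 Y39.9823
G1 X47.3380 Y39.9823
G1 X47.3380 Y58.7158
M5
G0 X0.0000 Y0.0000

viewBox `0 0 128.4330 104.1986` with mm width/height → 1 unit = 1 mm. Flip: y_m = 104.1986 − y_svg.

**Shape 1** — `<polyline>` line segment, stroke `#008000` → score (S457, F1911). Machine vertices: (38.4426,75.2122) → (107.0172,94.9441). Open path.

**Shape 2** — `<path>` rectangle, stroke `#008000` → score (S457, F1911). Machine vertices: (30.8527,94.3037) → (41.9892,94.3037) → (41.9892,49.8559) → (30.8527,49.8559) → (30.8527,94.3037). Closed: final G1 returns to the first vertex.

**Shape 3** — `<polyline>` line segment, stroke `#008000` → score (S457, F1911). Machine vertices: (64.4055,74.6551) → (6.3996,67.9445). Open path.

**Shape 4** — `<circle>` circle, stroke `#008000` → score (S457, F1911). Machine vertices: (42.0350,80.3822) → (36.9009,92.7769) → (24.5062,97.9110) → (12.1115,92.7769) → (6.9774,80.3822) → (12.1115,67.9875) → (24.5062,62.8534) → (36.9009,67.9875) → (42.0350,80.3822). Closed: final G1 returns to the first vertex.

**Shape 5** — `<path>` cubic bezier, stroke `#008000` → score (S457, F1911). Control points (SVG): P0=(94.7321,61.2288), P1=(117.5649,84.1761), P2=(60.7617,52.1812), P3=(52.6566,79.0772); sampled at t=k/4. Machine vertices: (94.7321,42.9698) → (98.9302,34.2823) → (85.2961,35.5264) → (65.8611,36.0300) → (52.6566,25.1214). Open path.

**Shape 6** — `<rect>` rectangle, stroke `#008000` → score (S457, F1911). Machine vertices: (47.3380,58.7158) → (69.3594,58.7158) → (69.3594,39.9823) → (47.3380,39.9823) → (47.3380,58.7158). Closed: final G1 returns to the first vertex.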